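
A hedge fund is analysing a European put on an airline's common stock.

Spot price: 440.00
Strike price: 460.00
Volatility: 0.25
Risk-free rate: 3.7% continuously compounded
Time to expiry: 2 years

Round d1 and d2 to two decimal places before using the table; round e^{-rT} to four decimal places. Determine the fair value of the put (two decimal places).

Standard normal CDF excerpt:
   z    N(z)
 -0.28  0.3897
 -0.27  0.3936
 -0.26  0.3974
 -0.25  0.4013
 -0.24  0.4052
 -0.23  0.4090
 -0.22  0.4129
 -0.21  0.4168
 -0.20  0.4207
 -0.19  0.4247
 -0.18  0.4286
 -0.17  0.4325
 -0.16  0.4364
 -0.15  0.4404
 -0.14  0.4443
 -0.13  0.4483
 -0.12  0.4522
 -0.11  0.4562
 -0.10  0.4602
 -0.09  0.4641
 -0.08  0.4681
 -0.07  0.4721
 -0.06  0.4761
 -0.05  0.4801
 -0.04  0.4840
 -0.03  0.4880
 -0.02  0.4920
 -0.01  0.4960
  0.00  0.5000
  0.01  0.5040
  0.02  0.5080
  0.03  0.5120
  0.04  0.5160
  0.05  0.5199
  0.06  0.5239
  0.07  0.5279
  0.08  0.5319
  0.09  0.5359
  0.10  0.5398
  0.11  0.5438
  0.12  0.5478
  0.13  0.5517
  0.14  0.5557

54.08

σ√T = 0.25·√2 = 0.3536
ln(S/K) + (r + σ²/2)T = ln(440/460) + (0.037 + 0.25²/2)·2 = -0.0445 + 0.1365 = 0.0920
d₁ = 0.0920 / 0.3536 = 0.2604 ⇒ 0.26
d₂ = d₁ − σ√T = 0.2604 − 0.3536 = -0.0932 ⇒ -0.09
exp(−rT) = exp(−0.037·2) = 0.9287
N(−d₂) = N(0.09) = 0.5359;  N(−d₁) = N(-0.26) = 0.3974
P = 460·0.9287·0.5359 − 440·0.3974 = 228.9376 − 174.8560 = 54.0816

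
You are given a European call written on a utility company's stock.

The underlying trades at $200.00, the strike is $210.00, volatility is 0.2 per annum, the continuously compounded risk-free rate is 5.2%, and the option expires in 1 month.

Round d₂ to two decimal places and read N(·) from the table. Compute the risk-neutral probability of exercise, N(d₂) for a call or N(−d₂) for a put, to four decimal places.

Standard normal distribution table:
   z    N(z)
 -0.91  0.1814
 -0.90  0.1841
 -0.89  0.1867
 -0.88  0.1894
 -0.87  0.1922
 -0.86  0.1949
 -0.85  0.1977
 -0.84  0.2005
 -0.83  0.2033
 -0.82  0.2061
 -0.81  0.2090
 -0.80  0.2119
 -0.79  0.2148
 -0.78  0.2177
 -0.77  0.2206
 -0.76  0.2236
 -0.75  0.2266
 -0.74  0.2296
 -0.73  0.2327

0.2119

σ√T = 0.2 × 0.2887 = 0.0577
ln(S/K) + (r + σ²/2)T = ln(200/210) + (0.052 + 0.2²/2)·0.08333 = -0.0488 + 0.0060 = -0.0428
d₁ = -0.0428 / 0.0577 = -0.7411 ⇒ -0.74
d₂ = d₁ − σ√T = -0.7411 − 0.0577 = -0.7989 ⇒ -0.80
Risk-neutral Pr[S_T > K] = N(d₂) = N(-0.80) = 0.2119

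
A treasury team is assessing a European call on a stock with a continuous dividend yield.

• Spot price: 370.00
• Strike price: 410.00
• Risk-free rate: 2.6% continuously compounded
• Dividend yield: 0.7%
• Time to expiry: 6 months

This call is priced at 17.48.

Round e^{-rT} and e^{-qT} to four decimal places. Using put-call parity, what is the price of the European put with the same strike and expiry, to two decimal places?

exp(−qT) = exp(−0.007·0.5) = 0.9965;  exp(−rT) = exp(−0.026·0.5) = 0.9871
Put-call parity: C − P = S·e^(−qT) − K·e^(−rT) = 370·0.9965 − 410·0.9871 = 368.7050 − 404.7110 = -36.0060
P = C − (C − P) = 17.48 − (-36.0060) = 53.4860

53.49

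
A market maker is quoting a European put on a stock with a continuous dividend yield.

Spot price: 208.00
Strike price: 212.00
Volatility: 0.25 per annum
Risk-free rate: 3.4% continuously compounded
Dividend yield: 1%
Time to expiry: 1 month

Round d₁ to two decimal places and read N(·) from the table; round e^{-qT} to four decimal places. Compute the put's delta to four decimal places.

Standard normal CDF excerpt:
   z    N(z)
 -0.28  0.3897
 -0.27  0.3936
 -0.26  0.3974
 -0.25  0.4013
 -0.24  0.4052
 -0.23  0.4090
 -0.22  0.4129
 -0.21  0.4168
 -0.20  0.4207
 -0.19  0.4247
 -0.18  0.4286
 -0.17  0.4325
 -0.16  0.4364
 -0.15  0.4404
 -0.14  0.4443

T = 0.08333;  σ√T = 0.0722
ln(S/K) + (r − q + σ²/2)T = ln(208/212) + (0.034 − 0.01 + 0.25²/2)·0.08333 = -0.0190 + 0.0046 = -0.0144
d₁ = -0.0144 / 0.0722 = -0.2001 → -0.20
N(d₁) = N(-0.20) = 0.4207
Δ_put = exp(−qT)·(N(d₁) − 1) = 0.9992·(0.4207 − 1) = -0.5788

-0.5788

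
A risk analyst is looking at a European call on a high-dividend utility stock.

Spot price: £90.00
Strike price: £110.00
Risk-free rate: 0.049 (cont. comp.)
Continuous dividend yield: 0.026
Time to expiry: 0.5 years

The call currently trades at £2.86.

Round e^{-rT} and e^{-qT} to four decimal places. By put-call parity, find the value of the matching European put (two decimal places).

£21.36

e^(−qT) = e^(−0.026·0.5) = 0.9871;  e^(−rT) = e^(−0.049·0.5) = 0.9758
Put-call parity: C − P = S·e^(−qT) − K·e^(−rT) = 90·0.9871 − 110·0.9758 = 88.8390 − 107.3380 = -18.4990
P = C − (C − P) = 2.86 − (-18.4990) = 21.3590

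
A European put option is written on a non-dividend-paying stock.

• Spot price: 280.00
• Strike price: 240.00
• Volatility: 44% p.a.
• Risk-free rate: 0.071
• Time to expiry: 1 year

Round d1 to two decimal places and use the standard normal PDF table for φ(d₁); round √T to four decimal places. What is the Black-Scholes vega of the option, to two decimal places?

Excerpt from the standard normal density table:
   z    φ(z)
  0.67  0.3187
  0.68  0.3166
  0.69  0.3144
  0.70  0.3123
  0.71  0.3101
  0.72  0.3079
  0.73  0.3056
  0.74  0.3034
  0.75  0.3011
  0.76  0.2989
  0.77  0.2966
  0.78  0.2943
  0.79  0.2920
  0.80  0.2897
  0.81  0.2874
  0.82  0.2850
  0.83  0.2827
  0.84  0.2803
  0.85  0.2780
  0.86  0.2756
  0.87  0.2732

σ√T = 0.44·√1 = 0.4400
d₁ = [ln(280/240) + (0.071 + 0.44²/2)·1] / 0.4400 = [0.1542 + 0.1678] / 0.4400 = 0.7317 ≈ 0.73
√T = √1 = 1.0000
φ(d₁) = φ(0.73) = 0.3056
vega = S·φ(d₁)·√T = 280·0.3056·1.0000 = 85.5680

85.57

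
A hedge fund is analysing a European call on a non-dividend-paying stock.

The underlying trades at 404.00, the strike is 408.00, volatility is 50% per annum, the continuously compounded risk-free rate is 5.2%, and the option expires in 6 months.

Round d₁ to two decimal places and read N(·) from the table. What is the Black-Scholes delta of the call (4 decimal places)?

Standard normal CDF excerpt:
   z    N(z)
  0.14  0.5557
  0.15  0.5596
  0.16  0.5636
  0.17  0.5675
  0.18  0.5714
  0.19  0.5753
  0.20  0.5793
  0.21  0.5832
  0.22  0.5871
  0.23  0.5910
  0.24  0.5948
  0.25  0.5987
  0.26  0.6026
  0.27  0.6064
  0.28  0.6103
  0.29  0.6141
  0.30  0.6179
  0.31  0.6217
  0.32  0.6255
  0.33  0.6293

σ√T = 0.5 × 0.7071 = 0.3536
d₁ = [ln(404/408) + (0.052 + 0.5²/2)·0.5] / 0.3536 = [-0.0099 + 0.0885] / 0.3536 = 0.2224 which rounds to 0.22
N(d₁) = N(0.22) = 0.5871
Δ_call = N(d₁) = 0.5871

0.5871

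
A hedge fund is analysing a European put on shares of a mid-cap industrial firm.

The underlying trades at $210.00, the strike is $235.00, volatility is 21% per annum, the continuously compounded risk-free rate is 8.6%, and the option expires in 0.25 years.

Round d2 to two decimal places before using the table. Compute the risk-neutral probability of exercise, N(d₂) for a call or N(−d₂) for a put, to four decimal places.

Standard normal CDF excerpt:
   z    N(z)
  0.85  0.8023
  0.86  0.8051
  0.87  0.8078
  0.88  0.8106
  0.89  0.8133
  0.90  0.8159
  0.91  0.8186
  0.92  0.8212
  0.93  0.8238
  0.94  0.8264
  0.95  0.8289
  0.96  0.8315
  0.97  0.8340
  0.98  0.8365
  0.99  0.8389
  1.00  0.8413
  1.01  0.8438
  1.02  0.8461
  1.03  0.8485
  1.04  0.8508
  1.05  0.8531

0.8212

σ√T = 0.21 × 0.5000 = 0.1050
ln(S/K) + (r + σ²/2)T = ln(210/235) + (0.086 + 0.21²/2)·0.25 = -0.1125 + 0.0270 = -0.0855
d₁ = -0.0855 / 0.1050 = -0.8140 ≈ -0.81
d₂ = d₁ − σ√T = -0.8140 − 0.1050 = -0.9190 ≈ -0.92
Pr(exercise) under Q = N(−d₂) = N(0.92) = 0.8212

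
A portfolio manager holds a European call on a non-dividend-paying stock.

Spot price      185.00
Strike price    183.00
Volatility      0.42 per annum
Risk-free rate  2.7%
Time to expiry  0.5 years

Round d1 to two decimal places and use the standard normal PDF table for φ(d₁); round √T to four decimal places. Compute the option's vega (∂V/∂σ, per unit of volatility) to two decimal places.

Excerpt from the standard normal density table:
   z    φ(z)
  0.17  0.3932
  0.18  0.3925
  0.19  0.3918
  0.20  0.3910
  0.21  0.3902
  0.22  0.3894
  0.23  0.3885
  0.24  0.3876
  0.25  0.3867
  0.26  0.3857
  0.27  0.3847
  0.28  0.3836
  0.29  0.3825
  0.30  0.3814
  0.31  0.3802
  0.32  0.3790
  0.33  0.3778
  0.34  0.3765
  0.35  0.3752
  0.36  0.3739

50.82

T = 0.5;  σ√T = 0.2970
d₁ = [ln(185/183) + (0.027 + 0.42²/2)·0.5] / 0.2970 = [0.0109 + 0.0576] / 0.2970 = 0.2305 → 0.23
√T = √0.5 = 0.7071
φ(d₁) = φ(0.23) = 0.3885
vega = S·φ(d₁)·√T = 185·0.3885·0.7071 = 50.8210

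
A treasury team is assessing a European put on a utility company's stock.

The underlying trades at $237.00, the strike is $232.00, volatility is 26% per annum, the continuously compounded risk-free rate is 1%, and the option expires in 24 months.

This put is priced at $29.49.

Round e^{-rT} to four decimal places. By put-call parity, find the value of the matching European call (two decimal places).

exp(−rT) = exp(−0.01·2) = 0.9802
Put-call parity: C − P = S − K·e^(−rT) = 237 − 232·0.9802 = 237 − 227.4064 = 9.5936
C = P + (C − P) = 29.49 + (9.5936) = 39.0836

$39.08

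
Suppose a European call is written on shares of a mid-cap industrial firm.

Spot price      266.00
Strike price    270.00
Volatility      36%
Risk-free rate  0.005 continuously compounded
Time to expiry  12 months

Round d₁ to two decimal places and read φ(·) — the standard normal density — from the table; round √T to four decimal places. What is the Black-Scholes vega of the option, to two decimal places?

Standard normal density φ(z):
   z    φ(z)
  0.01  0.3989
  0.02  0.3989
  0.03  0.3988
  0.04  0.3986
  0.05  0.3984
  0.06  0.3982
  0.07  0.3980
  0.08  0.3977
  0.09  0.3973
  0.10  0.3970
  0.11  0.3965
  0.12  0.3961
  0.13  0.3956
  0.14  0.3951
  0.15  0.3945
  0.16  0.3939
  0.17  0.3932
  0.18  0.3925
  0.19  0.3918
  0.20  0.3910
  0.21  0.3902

104.94

T = 1;  σ√T = 0.3600
d₁ = [ln(266/270) + (0.005 + ½·0.36²)·1] / (σ√T) = (-0.0149 + 0.0698) / 0.3600 = 0.1524 ⇒ 0.15
√T = √1 = 1.0000
φ(d₁) = φ(0.15) = 0.3945
vega = S·φ(d₁)·√T = 266·0.3945·1.0000 = 104.9370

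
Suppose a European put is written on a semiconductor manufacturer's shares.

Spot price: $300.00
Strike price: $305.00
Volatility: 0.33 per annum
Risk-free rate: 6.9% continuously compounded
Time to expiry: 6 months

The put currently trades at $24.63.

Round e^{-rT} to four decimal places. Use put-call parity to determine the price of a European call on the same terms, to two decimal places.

e^(−rT) = e^(−0.069·0.5) = 0.9661
Put-call parity: C − P = S − K·e^(−rT) = 300 − 305·0.9661 = 300 − 294.6605 = 5.3395
C = P + (C − P) = 24.63 + (5.3395) = 29.9695

$29.97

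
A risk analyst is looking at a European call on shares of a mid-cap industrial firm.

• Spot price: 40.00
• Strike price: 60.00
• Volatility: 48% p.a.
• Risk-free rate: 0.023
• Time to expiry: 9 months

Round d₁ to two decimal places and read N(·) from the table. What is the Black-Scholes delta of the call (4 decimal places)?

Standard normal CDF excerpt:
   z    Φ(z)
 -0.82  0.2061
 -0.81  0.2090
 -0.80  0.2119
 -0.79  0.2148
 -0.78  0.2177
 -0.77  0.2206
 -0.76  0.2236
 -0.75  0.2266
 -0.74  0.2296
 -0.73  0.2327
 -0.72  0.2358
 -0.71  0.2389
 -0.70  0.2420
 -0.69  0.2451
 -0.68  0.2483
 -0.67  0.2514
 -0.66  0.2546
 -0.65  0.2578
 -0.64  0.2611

0.2327

T = 0.75;  σ√T = 0.4157
ln(S/K) + (r + σ²/2)T = ln(40/60) + (0.023 + 0.48²/2)·0.75 = -0.4055 + 0.1036 = -0.3018
d₁ = -0.3018 / 0.4157 = -0.7261 → -0.73
N(d₁) = N(-0.73) = 0.2327
Δ_call = N(d₁) = 0.2327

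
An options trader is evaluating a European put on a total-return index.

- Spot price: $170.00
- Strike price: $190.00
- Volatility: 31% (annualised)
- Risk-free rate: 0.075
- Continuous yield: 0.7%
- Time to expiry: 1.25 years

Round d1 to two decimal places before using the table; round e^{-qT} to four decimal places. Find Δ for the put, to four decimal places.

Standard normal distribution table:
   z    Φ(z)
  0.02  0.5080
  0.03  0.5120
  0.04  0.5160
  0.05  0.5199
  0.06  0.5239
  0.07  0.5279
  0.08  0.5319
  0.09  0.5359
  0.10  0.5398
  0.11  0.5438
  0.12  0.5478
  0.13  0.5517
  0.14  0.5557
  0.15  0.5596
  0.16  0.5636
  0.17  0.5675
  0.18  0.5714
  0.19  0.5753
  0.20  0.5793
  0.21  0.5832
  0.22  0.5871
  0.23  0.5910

-0.4562

σ√T = 0.31 × 1.1180 = 0.3466
ln(S/K) + (r − q + σ²/2)T = ln(170/190) + (0.075 − 0.007 + 0.31²/2)·1.25 = -0.1112 + 0.1451 = 0.0338
d₁ = 0.0338 / 0.3466 = 0.0976 ≈ 0.10
N(d₁) = N(0.10) = 0.5398
Δ_put = exp(−qT)·(N(d₁) − 1) = 0.9913·(0.5398 − 1) = -0.4562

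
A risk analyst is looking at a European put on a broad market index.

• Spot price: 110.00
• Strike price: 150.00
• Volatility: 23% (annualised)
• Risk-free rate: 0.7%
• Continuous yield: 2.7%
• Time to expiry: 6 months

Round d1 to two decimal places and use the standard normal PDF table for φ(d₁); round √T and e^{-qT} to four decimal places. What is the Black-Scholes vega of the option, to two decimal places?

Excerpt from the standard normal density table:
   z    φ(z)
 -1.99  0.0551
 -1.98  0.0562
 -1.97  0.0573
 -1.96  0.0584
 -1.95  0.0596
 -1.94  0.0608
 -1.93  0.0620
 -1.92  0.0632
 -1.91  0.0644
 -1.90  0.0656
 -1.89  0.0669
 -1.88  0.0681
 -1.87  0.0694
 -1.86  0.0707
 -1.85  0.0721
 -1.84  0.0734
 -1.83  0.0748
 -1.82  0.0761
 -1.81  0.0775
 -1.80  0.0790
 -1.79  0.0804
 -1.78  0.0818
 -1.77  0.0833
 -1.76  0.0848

σ√T = 0.23 × 0.7071 = 0.1626
d₁ = [ln(110/150) + (0.007 − 0.027 + ½·0.23²)·0.5] / (σ√T) = (-0.3102 + 0.0032) / 0.1626 = -1.8872 → -1.89
√T = √0.5 = 0.7071
φ(d₁) = φ(-1.89) = 0.0669
exp(−qT) = exp(−0.027·0.5) = 0.9866
vega = S·exp(−qT)·φ(d₁)·√T = 110·0.9866·0.0669·0.7071 = 5.1338
(The call has the same vega.)

5.13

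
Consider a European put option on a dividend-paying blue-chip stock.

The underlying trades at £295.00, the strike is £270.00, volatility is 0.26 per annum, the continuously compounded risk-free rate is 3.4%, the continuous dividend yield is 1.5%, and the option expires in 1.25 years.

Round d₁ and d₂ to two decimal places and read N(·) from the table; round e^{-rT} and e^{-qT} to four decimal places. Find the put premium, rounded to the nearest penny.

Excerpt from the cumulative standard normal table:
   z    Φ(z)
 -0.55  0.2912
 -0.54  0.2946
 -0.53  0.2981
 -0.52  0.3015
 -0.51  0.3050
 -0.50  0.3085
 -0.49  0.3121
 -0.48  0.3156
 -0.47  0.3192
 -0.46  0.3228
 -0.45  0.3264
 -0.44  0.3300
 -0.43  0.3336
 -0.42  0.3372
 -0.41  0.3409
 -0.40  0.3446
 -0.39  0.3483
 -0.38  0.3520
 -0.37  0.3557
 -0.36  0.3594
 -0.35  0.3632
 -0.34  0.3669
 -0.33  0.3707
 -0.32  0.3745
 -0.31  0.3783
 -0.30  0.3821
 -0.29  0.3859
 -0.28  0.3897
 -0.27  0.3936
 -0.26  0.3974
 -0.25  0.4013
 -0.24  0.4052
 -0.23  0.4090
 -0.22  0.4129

£18.55

σ√T = 0.26·√1.25 = 0.2907
d₁ = [ln(295/270) + (0.034 − 0.015 + 0.26²/2)·1.25] / 0.2907 = [0.0886 + 0.0660] / 0.2907 = 0.5317 → 0.53
d₂ = d₁ − σ√T = 0.5317 − 0.2907 = 0.2410 → 0.24
exp(−qT) = exp(−0.015·1.25) = 0.9814;  exp(−rT) = exp(−0.034·1.25) = 0.9584
N(−d₂) = N(-0.24) = 0.4052;  N(−d₁) = N(-0.53) = 0.2981
P = 270·0.9584·0.4052 − 295·0.9814·0.2981 = 104.8528 − 86.3038 = 18.5490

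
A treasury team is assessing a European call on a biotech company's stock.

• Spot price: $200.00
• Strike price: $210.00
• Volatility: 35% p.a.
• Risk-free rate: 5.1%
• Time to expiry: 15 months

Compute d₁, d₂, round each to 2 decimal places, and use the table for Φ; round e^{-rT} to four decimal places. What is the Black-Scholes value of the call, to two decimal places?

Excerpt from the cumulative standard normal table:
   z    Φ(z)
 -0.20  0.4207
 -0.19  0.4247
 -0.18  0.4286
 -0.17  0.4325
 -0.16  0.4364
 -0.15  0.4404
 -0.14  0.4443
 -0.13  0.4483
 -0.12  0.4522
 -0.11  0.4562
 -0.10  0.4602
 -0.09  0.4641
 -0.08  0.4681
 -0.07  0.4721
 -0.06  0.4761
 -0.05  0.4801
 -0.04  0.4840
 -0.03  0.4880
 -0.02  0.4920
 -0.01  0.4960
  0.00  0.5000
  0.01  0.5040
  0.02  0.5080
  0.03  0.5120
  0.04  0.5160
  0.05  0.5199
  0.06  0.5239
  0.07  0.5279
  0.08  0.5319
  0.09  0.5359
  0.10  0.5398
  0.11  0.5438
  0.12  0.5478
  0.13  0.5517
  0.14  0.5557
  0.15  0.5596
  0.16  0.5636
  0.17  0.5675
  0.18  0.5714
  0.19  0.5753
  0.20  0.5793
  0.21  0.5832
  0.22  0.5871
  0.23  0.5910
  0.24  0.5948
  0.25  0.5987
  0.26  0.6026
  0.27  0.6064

$32.22

σ√T = 0.35 × 1.1180 = 0.3913
d₁ = [ln(200/210) + (0.051 + 0.35²/2)·1.25] / 0.3913 = [-0.0488 + 0.1403] / 0.3913 = 0.2339 ⇒ 0.23
d₂ = d₁ − σ√T = 0.2339 − 0.3913 = -0.1574 ⇒ -0.16
exp(−rT) = exp(−0.051·1.25) = 0.9382
N(d₁) = N(0.23) = 0.5910;  N(d₂) = N(-0.16) = 0.4364
C = 200·0.5910 − 210·0.9382·0.4364 = 118.2000 − 85.9804 = 32.2196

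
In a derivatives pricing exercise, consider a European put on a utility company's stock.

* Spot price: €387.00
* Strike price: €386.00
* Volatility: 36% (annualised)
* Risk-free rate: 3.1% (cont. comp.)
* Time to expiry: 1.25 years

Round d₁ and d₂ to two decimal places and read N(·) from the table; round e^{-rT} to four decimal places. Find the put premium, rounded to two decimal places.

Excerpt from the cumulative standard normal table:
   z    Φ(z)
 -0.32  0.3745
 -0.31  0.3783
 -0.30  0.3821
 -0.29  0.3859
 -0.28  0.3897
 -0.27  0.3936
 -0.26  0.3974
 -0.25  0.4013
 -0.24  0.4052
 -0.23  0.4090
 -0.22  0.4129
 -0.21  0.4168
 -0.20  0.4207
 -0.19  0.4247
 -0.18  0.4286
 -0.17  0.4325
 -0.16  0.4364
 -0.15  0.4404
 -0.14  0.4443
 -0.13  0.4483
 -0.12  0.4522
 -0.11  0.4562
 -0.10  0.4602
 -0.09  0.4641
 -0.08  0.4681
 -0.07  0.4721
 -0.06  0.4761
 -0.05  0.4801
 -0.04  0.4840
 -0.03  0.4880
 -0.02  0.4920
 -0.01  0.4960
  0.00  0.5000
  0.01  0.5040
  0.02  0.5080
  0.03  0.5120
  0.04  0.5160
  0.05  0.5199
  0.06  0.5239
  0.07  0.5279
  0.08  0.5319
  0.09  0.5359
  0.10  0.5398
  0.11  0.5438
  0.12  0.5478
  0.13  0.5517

€52.57

σ√T = 0.36·√1.25 = 0.4025
d₁ = [ln(387/386) + (0.031 + ½·0.36²)·1.25] / (σ√T) = (0.0026 + 0.1197) / 0.4025 = 0.3039 → 0.30
d₂ = 0.3039 − 0.4025 = -0.0985 → -0.10
exp(−rT) = exp(−0.031·1.25) = 0.9620
N(−d₂) = N(0.10) = 0.5398;  N(−d₁) = N(-0.30) = 0.3821
P = 386·0.9620·0.5398 − 387·0.3821 = 200.4450 − 147.8727 = 52.5723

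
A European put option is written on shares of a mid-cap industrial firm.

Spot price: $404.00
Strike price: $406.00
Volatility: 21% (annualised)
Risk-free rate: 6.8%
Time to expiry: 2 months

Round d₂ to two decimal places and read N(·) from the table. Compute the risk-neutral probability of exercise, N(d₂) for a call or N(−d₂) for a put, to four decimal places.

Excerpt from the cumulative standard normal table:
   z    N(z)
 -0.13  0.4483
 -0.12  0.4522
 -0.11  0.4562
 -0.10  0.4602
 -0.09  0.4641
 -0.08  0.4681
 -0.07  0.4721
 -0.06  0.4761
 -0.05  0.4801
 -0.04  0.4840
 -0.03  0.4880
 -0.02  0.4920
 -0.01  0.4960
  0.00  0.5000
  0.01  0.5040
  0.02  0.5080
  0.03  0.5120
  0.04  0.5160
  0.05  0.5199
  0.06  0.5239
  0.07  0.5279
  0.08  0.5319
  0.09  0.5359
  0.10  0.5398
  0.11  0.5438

σ√T = 0.21 × 0.4082 = 0.0857
d₁ = [ln(404/406) + (0.068 + ½·0.21²)·0.1667] / (σ√T) = (-0.0049 + 0.0150) / 0.0857 = 0.1175 ≈ 0.12
d₂ = 0.1175 − 0.0857 = 0.0317 ≈ 0.03
Risk-neutral Pr[S_T < K] = N(−d₂) = N(-0.03) = 0.4880

0.4880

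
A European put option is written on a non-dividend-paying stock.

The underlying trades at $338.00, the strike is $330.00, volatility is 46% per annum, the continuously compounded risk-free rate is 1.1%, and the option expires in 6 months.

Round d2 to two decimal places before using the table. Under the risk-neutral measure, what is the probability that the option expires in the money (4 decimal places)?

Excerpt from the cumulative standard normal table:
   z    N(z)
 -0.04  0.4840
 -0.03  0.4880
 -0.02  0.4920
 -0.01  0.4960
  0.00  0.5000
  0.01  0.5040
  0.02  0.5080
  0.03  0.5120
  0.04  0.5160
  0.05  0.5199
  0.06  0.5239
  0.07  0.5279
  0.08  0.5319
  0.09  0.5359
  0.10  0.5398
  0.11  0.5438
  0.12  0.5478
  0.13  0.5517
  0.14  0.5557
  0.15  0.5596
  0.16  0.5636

σ√T = 0.46·√0.5 = 0.3253
d₁ = [ln(338/330) + (0.011 + 0.46²/2)·0.5] / 0.3253 = [0.0240 + 0.0584] / 0.3253 = 0.2532 → 0.25
d₂ = d₁ − σ√T = 0.2532 − 0.3253 = -0.0721 → -0.07
Risk-neutral Pr[S_T < K] = N(−d₂) = N(0.07) = 0.5279

0.5279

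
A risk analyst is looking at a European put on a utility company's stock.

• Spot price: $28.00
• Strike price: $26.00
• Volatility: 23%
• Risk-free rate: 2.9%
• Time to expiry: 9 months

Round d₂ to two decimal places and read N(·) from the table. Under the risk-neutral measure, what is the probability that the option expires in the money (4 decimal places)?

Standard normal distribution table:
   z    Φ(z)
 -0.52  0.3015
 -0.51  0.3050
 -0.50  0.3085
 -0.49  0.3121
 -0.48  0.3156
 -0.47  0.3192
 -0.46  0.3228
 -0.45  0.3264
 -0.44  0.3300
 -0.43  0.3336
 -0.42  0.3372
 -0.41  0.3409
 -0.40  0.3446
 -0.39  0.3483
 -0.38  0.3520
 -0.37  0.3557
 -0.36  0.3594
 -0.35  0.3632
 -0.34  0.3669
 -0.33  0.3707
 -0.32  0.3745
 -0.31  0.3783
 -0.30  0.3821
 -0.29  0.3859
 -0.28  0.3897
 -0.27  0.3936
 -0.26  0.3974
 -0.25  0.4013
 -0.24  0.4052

σ√T = 0.23·√0.75 = 0.1992
ln(S/K) + (r + σ²/2)T = ln(28/26) + (0.029 + 0.23²/2)·0.75 = 0.0741 + 0.0416 = 0.1157
d₁ = 0.1157 / 0.1992 = 0.5808 → 0.58
d₂ = d₁ − σ√T = 0.5808 − 0.1992 = 0.3817 → 0.38
Risk-neutral Pr[S_T < K] = N(−d₂) = N(-0.38) = 0.3520

0.3520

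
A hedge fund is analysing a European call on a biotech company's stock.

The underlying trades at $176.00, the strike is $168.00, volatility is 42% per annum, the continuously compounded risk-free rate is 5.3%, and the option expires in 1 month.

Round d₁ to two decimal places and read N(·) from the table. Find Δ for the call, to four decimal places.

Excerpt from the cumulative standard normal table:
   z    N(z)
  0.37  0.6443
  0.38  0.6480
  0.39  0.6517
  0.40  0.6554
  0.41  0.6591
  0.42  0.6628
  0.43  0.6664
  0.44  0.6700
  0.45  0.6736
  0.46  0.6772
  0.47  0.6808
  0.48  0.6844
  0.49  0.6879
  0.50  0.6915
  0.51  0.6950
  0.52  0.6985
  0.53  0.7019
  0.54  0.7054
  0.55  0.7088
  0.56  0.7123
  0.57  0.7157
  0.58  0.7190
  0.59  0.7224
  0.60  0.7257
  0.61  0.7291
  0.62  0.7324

σ√T = 0.42·√0.08333 = 0.1212
d₁ = [ln(176/168) + (0.053 + ½·0.42²)·0.08333] / (σ√T) = (0.0465 + 0.0118) / 0.1212 = 0.4807 → 0.48
N(d₁) = N(0.48) = 0.6844
Δ_call = N(d₁) = 0.6844

0.6844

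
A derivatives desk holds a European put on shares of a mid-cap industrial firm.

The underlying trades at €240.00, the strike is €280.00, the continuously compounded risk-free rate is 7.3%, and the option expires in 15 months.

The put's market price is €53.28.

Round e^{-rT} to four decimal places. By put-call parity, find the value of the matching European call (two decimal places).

exp(−rT) = exp(−0.073·1.25) = 0.9128
Put-call parity: C − P = S − K·e^(−rT) = 240 − 280·0.9128 = 240 − 255.5840 = -15.5840
C = P + (C − P) = 53.28 + (-15.5840) = 37.6960

€37.70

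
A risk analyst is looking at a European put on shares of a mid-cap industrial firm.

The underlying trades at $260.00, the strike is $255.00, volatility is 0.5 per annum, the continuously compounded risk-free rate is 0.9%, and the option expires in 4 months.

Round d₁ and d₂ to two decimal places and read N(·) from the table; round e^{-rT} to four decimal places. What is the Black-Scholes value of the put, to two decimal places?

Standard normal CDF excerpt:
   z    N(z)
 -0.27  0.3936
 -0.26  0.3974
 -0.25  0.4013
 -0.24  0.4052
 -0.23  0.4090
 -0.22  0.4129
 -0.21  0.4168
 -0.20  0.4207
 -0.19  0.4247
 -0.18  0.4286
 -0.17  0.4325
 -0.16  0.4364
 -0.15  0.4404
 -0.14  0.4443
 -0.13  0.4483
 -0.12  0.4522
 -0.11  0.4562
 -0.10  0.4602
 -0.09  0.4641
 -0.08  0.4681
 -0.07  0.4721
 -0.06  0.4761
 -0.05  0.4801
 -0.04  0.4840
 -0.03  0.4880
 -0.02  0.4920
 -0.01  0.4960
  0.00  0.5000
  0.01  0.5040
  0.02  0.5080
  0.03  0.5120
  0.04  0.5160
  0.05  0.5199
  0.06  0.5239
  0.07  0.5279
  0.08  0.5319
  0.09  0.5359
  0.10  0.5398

$26.86

T = 0.3333;  σ√T = 0.2887
ln(S/K) + (r + σ²/2)T = ln(260/255) + (0.009 + 0.5²/2)·0.3333 = 0.0194 + 0.0447 = 0.0641
d₁ = 0.0641 / 0.2887 = 0.2220 → 0.22
d₂ = d₁ − σ√T = 0.2220 − 0.2887 = -0.0667 → -0.07
e^(−rT) = e^(−0.009·0.3333) = 0.9970
N(−d₂) = N(0.07) = 0.5279;  N(−d₁) = N(-0.22) = 0.4129
P = 255·0.9970·0.5279 − 260·0.4129 = 134.2107 − 107.3540 = 26.8567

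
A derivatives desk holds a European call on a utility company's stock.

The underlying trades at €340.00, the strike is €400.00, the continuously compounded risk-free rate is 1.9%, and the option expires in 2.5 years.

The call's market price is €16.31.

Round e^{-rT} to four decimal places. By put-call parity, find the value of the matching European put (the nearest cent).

exp(−rT) = exp(−0.019·2.5) = 0.9536
Put-call parity: C − P = S − K·e^(−rT) = 340 − 400·0.9536 = 340 − 381.4400 = -41.4400
P = C − (C − P) = 16.31 − (-41.4400) = 57.7500

€57.75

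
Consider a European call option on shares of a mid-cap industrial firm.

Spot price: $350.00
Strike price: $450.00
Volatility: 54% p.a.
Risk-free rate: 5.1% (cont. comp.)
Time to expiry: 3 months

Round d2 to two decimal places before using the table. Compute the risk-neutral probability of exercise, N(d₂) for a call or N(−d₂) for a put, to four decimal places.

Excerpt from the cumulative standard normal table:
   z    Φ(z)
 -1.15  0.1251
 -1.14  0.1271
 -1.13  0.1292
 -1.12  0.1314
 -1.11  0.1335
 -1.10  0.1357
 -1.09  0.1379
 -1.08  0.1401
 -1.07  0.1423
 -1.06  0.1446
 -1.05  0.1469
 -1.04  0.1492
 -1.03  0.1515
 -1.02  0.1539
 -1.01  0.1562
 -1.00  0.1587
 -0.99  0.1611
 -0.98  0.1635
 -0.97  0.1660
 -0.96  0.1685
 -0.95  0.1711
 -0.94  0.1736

0.1539

T = 0.25;  σ√T = 0.2700
d₁ = [ln(350/450) + (0.051 + ½·0.54²)·0.25] / (σ√T) = (-0.2513 + 0.0492) / 0.2700 = -0.7486 → -0.75
d₂ = -0.7486 − 0.2700 = -1.0186 → -1.02
Risk-neutral Pr[S_T > K] = N(d₂) = N(-1.02) = 0.1539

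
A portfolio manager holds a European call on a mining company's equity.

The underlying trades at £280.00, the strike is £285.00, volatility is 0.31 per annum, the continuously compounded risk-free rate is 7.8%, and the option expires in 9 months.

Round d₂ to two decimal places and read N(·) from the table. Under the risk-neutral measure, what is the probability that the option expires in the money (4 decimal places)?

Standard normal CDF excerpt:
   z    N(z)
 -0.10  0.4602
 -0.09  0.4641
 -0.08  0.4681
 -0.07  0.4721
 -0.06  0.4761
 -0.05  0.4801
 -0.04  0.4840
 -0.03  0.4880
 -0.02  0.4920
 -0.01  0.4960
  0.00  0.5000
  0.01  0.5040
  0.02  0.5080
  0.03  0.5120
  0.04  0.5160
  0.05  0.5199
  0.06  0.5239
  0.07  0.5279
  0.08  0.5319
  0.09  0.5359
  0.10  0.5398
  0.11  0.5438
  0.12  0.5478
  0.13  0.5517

T = 0.75;  σ√T = 0.2685
d₁ = [ln(280/285) + (0.078 + 0.31²/2)·0.75] / 0.2685 = [-0.0177 + 0.0945] / 0.2685 = 0.2862 ≈ 0.29
d₂ = d₁ − σ√T = 0.2862 − 0.2685 = 0.0177 ≈ 0.02
Pr(exercise) under Q = N(d₂) = 0.5080

0.5080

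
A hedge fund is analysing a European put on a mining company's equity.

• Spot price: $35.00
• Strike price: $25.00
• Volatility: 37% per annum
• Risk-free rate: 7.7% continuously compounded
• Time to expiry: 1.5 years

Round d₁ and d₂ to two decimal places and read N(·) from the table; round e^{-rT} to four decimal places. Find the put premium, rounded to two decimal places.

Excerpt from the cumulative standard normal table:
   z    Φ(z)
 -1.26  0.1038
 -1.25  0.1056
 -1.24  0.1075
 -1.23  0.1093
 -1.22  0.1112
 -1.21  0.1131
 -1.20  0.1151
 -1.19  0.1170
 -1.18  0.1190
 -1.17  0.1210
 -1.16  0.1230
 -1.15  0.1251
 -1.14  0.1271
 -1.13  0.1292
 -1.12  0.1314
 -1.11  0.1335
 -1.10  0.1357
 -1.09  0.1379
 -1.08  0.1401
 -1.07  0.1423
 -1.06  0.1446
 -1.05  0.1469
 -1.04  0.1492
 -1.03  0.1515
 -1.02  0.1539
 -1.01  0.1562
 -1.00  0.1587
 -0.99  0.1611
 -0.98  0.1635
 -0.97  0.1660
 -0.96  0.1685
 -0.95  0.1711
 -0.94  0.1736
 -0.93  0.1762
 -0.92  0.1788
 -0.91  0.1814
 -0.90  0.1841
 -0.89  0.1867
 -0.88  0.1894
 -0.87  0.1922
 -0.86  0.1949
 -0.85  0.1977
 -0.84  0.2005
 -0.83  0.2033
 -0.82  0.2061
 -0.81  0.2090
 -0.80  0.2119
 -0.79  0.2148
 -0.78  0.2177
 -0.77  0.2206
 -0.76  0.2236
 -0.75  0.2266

T = 1.5;  σ√T = 0.4532
d₁ = [ln(35/25) + (0.077 + ½·0.37²)·1.5] / (σ√T) = (0.3365 + 0.2182) / 0.4532 = 1.2240 which rounds to 1.22
d₂ = 1.2240 − 0.4532 = 0.7708 which rounds to 0.77
exp(−rT) = exp(−0.077·1.5) = 0.8909
P = 25·0.8909·N(-0.77) − 35·N(-1.22) = 25·0.8909·0.2206 − 35·0.1112 = 4.9133 − 3.8920 = 1.0213

$1.02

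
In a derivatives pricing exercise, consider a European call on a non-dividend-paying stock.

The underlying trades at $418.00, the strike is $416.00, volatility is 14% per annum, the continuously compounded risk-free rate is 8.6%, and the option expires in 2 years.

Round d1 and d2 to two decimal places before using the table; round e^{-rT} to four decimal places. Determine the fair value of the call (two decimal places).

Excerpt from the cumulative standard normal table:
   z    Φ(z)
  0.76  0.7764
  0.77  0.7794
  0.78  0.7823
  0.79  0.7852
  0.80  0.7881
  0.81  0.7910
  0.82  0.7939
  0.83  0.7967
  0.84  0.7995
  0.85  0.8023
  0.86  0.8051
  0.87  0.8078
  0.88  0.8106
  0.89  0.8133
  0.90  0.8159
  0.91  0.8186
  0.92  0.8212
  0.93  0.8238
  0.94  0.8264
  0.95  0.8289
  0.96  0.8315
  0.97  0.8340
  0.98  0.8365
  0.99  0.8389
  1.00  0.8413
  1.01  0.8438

$75.63

σ√T = 0.14·√2 = 0.1980
d₁ = [ln(418/416) + (0.086 + 0.14²/2)·2] / 0.1980 = [0.0048 + 0.1916] / 0.1980 = 0.9920 ⇒ 0.99
d₂ = d₁ − σ√T = 0.9920 − 0.1980 = 0.7940 ⇒ 0.79
exp(−rT) = exp(−0.086·2) = 0.8420
N(d₁) = N(0.99) = 0.8389;  N(d₂) = N(0.79) = 0.7852
C = 418·0.8389 − 416·0.8420·0.7852 = 350.6602 − 275.0336 = 75.6266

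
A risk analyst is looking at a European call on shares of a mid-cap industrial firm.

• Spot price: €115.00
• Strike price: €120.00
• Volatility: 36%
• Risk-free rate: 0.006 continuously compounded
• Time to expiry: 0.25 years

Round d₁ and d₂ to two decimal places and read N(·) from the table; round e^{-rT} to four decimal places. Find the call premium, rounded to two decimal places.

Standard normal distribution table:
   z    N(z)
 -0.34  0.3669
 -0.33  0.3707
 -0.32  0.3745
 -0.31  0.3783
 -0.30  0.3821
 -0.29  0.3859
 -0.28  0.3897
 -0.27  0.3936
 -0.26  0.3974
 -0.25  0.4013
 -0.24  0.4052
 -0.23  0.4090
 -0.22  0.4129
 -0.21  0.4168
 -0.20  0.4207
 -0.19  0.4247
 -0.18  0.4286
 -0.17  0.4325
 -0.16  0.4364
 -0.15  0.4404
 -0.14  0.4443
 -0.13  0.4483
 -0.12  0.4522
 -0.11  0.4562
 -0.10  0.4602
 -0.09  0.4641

€6.22

σ√T = 0.36·√0.25 = 0.1800
d₁ = [ln(115/120) + (0.006 + 0.36²/2)·0.25] / 0.1800 = [-0.0426 + 0.0177] / 0.1800 = -0.1381 → -0.14
d₂ = d₁ − σ√T = -0.1381 − 0.1800 = -0.3181 → -0.32
exp(−rT) = exp(−0.006·0.25) = 0.9985
N(d₁) = N(-0.14) = 0.4443;  N(d₂) = N(-0.32) = 0.3745
C = 115·0.4443 − 120·0.9985·0.3745 = 51.0945 − 44.8726 = 6.2219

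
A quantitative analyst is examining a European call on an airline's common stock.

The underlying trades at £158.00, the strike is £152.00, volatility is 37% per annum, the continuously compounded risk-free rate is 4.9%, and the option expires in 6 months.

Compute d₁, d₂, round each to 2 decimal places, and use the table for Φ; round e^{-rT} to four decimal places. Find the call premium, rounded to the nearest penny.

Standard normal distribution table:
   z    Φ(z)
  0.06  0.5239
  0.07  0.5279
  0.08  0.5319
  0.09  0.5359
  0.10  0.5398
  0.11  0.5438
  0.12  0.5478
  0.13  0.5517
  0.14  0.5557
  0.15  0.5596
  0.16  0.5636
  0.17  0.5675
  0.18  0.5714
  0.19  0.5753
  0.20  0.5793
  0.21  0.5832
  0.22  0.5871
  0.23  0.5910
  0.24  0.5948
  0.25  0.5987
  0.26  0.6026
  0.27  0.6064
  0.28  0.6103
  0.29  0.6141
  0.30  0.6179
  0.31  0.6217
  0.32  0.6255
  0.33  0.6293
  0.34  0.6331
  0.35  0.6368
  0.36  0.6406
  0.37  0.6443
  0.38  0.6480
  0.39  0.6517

σ√T = 0.37·√0.5 = 0.2616
ln(S/K) + (r + σ²/2)T = ln(158/152) + (0.049 + 0.37²/2)·0.5 = 0.0387 + 0.0587 = 0.0974
d₁ = 0.0974 / 0.2616 = 0.3724 → 0.37
d₂ = d₁ − σ√T = 0.3724 − 0.2616 = 0.1108 → 0.11
e^(−rT) = e^(−0.049·0.5) = 0.9758
N(d₁) = N(0.37) = 0.6443;  N(d₂) = N(0.11) = 0.5438
C = 158·0.6443 − 152·0.9758·0.5438 = 101.7994 − 80.6573 = 21.1421

£21.14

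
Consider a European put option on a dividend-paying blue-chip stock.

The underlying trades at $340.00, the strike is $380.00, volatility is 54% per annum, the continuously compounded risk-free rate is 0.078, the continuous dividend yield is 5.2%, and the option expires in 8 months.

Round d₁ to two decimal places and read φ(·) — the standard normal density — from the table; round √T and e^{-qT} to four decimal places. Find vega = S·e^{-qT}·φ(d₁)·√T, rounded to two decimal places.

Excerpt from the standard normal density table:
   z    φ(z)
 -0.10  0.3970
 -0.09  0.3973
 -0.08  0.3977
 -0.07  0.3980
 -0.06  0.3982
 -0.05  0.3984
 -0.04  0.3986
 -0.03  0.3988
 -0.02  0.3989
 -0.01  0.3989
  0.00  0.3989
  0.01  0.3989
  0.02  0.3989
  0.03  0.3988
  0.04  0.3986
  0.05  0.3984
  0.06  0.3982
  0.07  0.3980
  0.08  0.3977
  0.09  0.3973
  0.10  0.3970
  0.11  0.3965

T = 0.6667;  σ√T = 0.4409
ln(S/K) + (r − q + σ²/2)T = ln(340/380) + (0.078 − 0.052 + 0.54²/2)·0.6667 = -0.1112 + 0.1145 = 0.0033
d₁ = 0.0033 / 0.4409 = 0.0075 ⇒ 0.01
√T = √0.6667 = 0.8165
φ(d₁) = φ(0.01) = 0.3989
exp(−qT) = exp(−0.052·0.6667) = 0.9659
vega = S·exp(−qT)·φ(d₁)·√T = 340·0.9659·0.3989·0.8165 = 106.9624

106.96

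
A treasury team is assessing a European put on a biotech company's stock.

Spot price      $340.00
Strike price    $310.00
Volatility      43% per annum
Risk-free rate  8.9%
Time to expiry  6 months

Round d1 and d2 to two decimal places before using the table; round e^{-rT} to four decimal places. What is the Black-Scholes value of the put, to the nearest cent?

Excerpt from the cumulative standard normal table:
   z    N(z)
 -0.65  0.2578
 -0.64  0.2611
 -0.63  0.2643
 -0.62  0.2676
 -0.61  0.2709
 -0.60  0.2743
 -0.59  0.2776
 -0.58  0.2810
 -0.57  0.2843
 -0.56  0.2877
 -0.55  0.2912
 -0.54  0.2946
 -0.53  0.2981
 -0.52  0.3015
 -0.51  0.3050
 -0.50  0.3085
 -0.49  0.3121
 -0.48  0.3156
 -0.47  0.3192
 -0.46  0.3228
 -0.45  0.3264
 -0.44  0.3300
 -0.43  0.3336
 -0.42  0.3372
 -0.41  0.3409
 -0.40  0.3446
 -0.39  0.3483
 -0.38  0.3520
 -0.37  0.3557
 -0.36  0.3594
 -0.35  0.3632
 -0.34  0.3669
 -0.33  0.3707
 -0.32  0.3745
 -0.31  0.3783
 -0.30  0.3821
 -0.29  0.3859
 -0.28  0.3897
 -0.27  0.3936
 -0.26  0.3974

$20.04

T = 0.5;  σ√T = 0.3041
d₁ = [ln(340/310) + (0.089 + ½·0.43²)·0.5] / (σ√T) = (0.0924 + 0.0907) / 0.3041 = 0.6022 ≈ 0.60
d₂ = 0.6022 − 0.3041 = 0.2981 ≈ 0.30
e^(−rT) = e^(−0.089·0.5) = 0.9565
P = 310·0.9565·N(-0.30) − 340·N(-0.60) = 310·0.9565·0.3821 − 340·0.2743 = 113.2984 − 93.2620 = 20.0364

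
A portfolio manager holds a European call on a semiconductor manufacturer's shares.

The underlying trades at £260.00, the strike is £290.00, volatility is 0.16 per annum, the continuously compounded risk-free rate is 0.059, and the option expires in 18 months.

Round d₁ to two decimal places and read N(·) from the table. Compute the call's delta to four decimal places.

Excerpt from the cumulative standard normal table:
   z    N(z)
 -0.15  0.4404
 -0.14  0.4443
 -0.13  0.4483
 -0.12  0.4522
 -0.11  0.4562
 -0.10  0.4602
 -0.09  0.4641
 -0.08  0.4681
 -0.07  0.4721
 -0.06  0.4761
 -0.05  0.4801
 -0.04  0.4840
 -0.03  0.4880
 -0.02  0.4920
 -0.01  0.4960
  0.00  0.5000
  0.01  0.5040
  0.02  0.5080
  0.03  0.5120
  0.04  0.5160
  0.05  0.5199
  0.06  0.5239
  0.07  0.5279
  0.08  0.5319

0.4960

T = 1.5;  σ√T = 0.1960
d₁ = [ln(260/290) + (0.059 + ½·0.16²)·1.5] / (σ√T) = (-0.1092 + 0.1077) / 0.1960 = -0.0077 which rounds to -0.01
N(d₁) = N(-0.01) = 0.4960
Δ_call = N(d₁) = 0.4960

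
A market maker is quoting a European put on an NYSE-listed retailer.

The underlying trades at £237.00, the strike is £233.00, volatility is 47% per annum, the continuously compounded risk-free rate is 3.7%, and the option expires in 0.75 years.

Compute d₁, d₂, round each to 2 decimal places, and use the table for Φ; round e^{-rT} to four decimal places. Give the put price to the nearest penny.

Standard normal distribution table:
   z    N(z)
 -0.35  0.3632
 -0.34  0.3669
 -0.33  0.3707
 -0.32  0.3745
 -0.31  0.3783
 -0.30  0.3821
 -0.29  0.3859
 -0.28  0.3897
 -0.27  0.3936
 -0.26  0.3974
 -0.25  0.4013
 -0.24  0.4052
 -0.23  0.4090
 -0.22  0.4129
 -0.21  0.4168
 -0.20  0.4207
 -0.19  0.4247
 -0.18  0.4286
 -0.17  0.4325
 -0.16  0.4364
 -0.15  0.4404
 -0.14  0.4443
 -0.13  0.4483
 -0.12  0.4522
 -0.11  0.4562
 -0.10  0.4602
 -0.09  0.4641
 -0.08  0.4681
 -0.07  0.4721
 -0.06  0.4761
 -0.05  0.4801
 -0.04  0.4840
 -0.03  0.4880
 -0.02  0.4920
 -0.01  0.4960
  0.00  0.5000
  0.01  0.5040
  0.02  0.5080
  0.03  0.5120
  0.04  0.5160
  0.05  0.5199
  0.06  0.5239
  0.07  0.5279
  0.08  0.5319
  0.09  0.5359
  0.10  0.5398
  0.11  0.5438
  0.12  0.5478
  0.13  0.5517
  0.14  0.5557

£31.79

σ√T = 0.47 × 0.8660 = 0.4070
d₁ = [ln(237/233) + (0.037 + 0.47²/2)·0.75] / 0.4070 = [0.0170 + 0.1106] / 0.4070 = 0.3135 which rounds to 0.31
d₂ = d₁ − σ√T = 0.3135 − 0.4070 = -0.0935 which rounds to -0.09
exp(−rT) = exp(−0.037·0.75) = 0.9726
P = 233·0.9726·N(0.09) − 237·N(-0.31) = 233·0.9726·0.5359 − 237·0.3783 = 121.4434 − 89.6571 = 31.7863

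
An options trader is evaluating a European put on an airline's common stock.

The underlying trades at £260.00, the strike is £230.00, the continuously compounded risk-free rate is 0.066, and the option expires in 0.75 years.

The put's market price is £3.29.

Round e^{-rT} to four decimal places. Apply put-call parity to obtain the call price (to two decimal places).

£44.40

e^(−rT) = e^(−0.066·0.75) = 0.9517
Put-call parity: C − P = S − K·e^(−rT) = 260 − 230·0.9517 = 260 − 218.8910 = 41.1090
C = P + (C − P) = 3.29 + (41.1090) = 44.3990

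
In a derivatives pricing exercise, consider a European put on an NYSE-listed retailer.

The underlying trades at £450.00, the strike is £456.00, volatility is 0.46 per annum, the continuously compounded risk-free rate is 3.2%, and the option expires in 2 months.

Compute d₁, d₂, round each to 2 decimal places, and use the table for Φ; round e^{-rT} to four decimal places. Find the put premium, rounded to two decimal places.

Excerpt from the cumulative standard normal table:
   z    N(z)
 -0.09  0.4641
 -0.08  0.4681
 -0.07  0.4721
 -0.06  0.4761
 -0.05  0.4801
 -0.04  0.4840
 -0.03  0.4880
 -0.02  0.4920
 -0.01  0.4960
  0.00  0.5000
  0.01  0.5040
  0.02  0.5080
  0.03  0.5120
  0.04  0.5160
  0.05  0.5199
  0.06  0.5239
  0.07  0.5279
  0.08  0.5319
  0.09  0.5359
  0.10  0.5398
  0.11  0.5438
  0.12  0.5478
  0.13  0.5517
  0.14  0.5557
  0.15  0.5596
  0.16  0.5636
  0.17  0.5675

σ√T = 0.46·√0.1667 = 0.1878
d₁ = [ln(450/456) + (0.032 + 0.46²/2)·0.1667] / 0.1878 = [-0.0132 + 0.0230] / 0.1878 = 0.0518 which rounds to 0.05
d₂ = d₁ − σ√T = 0.0518 − 0.1878 = -0.1360 which rounds to -0.14
e^(−rT) = e^(−0.032·0.1667) = 0.9947
N(−d₂) = N(0.14) = 0.5557;  N(−d₁) = N(-0.05) = 0.4801
P = 456·0.9947·0.5557 − 450·0.4801 = 252.0562 − 216.0450 = 36.0112

£36.01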